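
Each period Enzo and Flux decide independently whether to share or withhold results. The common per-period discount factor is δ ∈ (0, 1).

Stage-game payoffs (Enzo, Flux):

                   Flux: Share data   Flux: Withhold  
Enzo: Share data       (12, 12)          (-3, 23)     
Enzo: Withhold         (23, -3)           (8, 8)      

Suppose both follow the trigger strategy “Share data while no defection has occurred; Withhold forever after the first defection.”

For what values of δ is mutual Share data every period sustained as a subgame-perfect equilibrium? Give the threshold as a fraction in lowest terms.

12/(1−δ) ≥ 23 + 8δ/(1−δ)
12 ≥ 23 − 15δ
δ ≥ 11/15.

11/15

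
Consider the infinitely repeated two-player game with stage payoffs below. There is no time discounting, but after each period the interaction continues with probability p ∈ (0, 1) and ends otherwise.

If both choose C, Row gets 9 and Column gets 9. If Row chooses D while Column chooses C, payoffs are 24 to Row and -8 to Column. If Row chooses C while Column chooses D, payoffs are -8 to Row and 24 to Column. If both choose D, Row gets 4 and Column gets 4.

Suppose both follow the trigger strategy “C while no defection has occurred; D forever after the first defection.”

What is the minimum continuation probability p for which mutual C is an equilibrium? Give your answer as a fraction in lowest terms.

3/4

Expected cooperation value is 9 + p·9 + p²·9 + … = 9/(1−p); deviation gives 24 + p·4/(1−p).
9 ≥ 24(1−p) + 4p ⇒ 20p ≥ 15 ⇒ p ≥ 15/20 = 3/4.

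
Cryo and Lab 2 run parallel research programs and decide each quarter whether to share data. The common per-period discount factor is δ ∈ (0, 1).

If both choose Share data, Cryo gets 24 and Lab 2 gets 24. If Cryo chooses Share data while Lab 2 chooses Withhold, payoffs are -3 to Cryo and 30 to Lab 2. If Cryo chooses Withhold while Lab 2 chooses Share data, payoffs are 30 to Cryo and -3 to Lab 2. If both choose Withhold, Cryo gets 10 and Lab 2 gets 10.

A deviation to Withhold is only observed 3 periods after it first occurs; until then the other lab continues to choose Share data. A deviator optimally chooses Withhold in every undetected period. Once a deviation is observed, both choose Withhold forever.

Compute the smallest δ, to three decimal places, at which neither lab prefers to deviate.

The best deviation is to choose Withhold for all 3 undetected periods, earning 30 each, then 10 forever once detected.
Deviation value: 30(1−δ^3)/(1−δ) + 10δ^3/(1−δ); cooperation value: 24/(1−δ).
IC: 24 ≥ 30(1−δ^3) + 10δ^3 = 30 − 20δ^3.
So δ^3 ≥ 6/20 = 3/10, giving δ ≥ (3/10)^(1/3) ≈ 0.669.

0.669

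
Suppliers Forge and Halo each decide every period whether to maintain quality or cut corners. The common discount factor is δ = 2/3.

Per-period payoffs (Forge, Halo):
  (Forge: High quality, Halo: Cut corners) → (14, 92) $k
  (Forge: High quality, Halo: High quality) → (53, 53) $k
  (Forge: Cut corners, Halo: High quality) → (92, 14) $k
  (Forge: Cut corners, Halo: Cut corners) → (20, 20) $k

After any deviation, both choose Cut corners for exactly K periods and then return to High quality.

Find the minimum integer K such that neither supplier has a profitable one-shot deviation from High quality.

3

IC: δ(1−δ^K)/(1−δ) ≥ (92−53)/(53−20) = 13/11.
With δ = 2/3: need 1 − δ^K ≥ 13/11·(1−2/3)/(2/3), i.e. δ^K ≤ 0.4091.
Since (2/3)^2 = 0.4444 and (2/3)^3 = 0.2963, the smallest such K is 3.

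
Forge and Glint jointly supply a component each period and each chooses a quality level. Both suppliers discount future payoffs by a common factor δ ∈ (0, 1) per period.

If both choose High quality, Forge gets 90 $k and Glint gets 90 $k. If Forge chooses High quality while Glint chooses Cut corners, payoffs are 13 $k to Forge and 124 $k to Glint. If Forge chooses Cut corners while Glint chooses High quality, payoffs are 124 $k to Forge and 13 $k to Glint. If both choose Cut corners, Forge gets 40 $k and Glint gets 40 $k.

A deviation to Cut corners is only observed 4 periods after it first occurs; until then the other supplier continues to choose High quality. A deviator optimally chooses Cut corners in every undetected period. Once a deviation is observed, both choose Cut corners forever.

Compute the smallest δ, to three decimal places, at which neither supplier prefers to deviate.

Deviating for the 4 undetected periods gains 124−90 = 34 per period over cooperation, then loses 90−40 = 50 per period forever once punishment starts.
Gain: 34(1 + δ + … + δ^3); loss: 50·δ^4/(1−δ).
No profitable deviation ⇔ 34(1−δ^4) ≤ 50·δ^4, i.e. δ^4 ≥ 34/(34+50) = 17/42.
Hence δ ≥ (17/42)^(1/4) ≈ 0.798.

0.798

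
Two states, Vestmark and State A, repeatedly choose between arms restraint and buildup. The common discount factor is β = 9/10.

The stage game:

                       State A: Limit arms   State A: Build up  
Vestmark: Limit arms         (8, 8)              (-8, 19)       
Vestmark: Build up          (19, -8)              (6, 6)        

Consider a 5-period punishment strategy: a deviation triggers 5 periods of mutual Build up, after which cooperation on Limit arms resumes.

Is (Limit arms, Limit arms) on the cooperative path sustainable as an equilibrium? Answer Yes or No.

No

IC: β+…+β^5 ≥ (19−8)/(8−6) = 11/2.
At β = 9/10: partial sum = 3.6856 < 5.5000. Cooperation not sustainable.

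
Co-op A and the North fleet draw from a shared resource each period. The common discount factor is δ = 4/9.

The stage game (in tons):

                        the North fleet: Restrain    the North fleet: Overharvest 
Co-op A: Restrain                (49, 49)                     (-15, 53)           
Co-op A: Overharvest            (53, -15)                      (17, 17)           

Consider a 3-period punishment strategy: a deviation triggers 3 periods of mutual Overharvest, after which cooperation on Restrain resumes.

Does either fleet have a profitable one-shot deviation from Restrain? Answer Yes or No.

A one-shot deviation gives 53 now, then 17 for 3 periods, then back to 49.
Gain from deviating: (53−49) today; loss: (49−17) in each of the next 3 periods.
No-deviation condition: (49−17)(δ+…+δ^3) ≥ 53−49, i.e. δ+…+δ^3 ≥ 1/8.
At δ = 4/9: δ+…+δ^3 = 0.7298 ≥ 0.1250.
So cooperation is sustainable.

No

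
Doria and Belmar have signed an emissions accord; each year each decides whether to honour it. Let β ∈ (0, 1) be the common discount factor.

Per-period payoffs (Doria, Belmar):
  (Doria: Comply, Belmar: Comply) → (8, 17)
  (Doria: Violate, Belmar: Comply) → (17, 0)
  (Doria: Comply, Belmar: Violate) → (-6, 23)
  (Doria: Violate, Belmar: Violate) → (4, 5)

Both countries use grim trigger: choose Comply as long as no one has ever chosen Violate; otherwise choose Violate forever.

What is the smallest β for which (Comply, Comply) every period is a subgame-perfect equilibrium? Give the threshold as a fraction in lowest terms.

Doria: cooperation gives 8 each period; deviation gives 17 once then 4 forever.
  8/(1−β) ≥ 17 + 4β/(1−β) ⇒ β ≥ 9/13.
Belmar: cooperation gives 17 each period; deviation gives 23 once then 5 forever.
  β ≥ 6/18 = 1/3.
Both must hold, so the binding constraint is Doria's: β ≥ 9/13.

9/13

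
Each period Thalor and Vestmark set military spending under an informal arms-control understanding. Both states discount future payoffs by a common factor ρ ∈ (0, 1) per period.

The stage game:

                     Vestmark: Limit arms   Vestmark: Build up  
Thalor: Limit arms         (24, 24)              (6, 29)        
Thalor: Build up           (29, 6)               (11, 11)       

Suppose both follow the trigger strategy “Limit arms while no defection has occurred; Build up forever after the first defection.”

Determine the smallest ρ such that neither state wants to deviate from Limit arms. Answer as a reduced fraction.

5/18

Cooperation forever yields 24 each period: 24/(1−ρ).
Deviating yields 29 once, then 11 forever: 29 + 11ρ/(1−ρ).
No profitable deviation requires 24/(1−ρ) ≥ 29 + 11ρ/(1−ρ).
Multiplying by (1−ρ): 24 ≥ 29(1−ρ) + 11ρ = 29 − 18ρ.
So 18ρ ≥ 5, i.e. ρ ≥ 5/18.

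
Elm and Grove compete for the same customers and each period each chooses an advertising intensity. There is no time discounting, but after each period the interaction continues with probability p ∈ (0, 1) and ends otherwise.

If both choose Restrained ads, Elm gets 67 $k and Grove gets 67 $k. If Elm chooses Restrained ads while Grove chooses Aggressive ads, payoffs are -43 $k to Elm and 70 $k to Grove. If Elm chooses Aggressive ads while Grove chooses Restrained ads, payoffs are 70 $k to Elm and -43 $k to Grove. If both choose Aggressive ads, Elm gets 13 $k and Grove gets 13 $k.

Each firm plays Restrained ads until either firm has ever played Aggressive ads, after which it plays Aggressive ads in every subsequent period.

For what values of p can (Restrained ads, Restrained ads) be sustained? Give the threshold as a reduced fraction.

1/19

Expected cooperation value is 67 + p·67 + p²·67 + … = 67/(1−p); deviation gives 70 + p·13/(1−p).
67 ≥ 70(1−p) + 13p ⇒ 57p ≥ 3 ⇒ p ≥ 3/57 = 1/19.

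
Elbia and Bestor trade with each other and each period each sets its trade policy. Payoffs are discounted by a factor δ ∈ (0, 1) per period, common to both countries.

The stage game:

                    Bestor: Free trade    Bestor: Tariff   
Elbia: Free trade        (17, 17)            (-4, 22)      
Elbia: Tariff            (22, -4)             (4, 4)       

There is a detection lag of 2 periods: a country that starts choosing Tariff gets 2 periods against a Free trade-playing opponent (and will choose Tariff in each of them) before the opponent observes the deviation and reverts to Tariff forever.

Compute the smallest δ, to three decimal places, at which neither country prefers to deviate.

Deviating for the 2 undetected periods gains 22−17 = 5 per period over cooperation, then loses 17−4 = 13 per period forever once punishment starts.
Gain: 5(1 + δ + … + δ^1); loss: 13·δ^2/(1−δ).
No profitable deviation ⇔ 5(1−δ^2) ≤ 13·δ^2, i.e. δ^2 ≥ 5/(5+13) = 5/18.
Hence δ ≥ (5/18)^(1/2) ≈ 0.527.

0.527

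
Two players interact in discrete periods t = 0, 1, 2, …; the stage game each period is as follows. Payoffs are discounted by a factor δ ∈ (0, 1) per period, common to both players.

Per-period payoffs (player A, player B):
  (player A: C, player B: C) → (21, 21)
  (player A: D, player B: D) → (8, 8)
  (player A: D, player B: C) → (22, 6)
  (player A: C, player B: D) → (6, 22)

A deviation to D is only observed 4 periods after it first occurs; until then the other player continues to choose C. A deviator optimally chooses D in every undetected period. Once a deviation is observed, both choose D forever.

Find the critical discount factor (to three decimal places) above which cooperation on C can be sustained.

0.517

Deviating for the 4 undetected periods gains 22−21 = 1 per period over cooperation, then loses 21−8 = 13 per period forever once punishment starts.
Gain: 1(1 + δ + … + δ^3); loss: 13·δ^4/(1−δ).
No profitable deviation ⇔ 1(1−δ^4) ≤ 13·δ^4, i.e. δ^4 ≥ 1/(1+13) = 1/14.
Hence δ ≥ (1/14)^(1/4) ≈ 0.517.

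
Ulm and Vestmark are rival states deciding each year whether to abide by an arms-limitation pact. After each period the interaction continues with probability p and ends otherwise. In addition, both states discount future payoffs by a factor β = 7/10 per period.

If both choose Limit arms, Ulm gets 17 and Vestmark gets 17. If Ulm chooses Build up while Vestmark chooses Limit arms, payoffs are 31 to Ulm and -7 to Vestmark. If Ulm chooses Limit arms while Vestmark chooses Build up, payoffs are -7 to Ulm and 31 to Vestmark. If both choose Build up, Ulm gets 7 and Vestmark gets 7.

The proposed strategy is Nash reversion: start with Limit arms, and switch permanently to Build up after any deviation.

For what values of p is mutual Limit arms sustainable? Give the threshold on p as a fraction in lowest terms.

5/6

With continuation probability p and discount β, the effective per-period discount factor is βp.
Grim-trigger IC: βp ≥ (31−17)/(31−7) = 7/12.
So p ≥ (7/12)/(7/10) = 5/6.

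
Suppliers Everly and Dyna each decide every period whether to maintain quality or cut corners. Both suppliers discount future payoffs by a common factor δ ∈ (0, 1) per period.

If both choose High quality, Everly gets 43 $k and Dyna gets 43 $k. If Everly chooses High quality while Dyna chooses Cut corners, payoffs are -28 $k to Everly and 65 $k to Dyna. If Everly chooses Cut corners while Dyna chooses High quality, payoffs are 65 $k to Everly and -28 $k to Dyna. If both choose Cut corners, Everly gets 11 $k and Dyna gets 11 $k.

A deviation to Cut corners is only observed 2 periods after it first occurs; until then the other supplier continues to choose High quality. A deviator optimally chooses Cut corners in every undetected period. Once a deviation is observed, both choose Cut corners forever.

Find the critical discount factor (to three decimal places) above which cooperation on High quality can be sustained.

The best deviation is to choose Cut corners for all 2 undetected periods, earning 65 each, then 11 forever once detected.
Deviation value: 65(1−δ^2)/(1−δ) + 11δ^2/(1−δ); cooperation value: 43/(1−δ).
IC: 43 ≥ 65(1−δ^2) + 11δ^2 = 65 − 54δ^2.
So δ^2 ≥ 22/54 = 11/27, giving δ ≥ (11/27)^(1/2) ≈ 0.638.

0.638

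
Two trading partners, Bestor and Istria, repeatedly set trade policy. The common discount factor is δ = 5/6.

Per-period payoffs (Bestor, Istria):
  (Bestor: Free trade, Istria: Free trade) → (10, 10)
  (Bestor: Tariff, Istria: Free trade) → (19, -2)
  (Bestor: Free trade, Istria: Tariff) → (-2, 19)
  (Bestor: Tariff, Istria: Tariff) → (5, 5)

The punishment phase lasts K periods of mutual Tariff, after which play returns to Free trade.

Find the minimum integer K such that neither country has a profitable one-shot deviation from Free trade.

3

No profitable deviation requires (10−5)(δ+…+δ^K) ≥ 19−10, i.e. δ+…+δ^K ≥ 9/5 ≈ 1.8000.
With δ = 5/6, the partial sums are K=1: 0.8333, K=2: 1.5278, K=3: 2.1065.
K = 3 is the first length at which the sum reaches 1.8000.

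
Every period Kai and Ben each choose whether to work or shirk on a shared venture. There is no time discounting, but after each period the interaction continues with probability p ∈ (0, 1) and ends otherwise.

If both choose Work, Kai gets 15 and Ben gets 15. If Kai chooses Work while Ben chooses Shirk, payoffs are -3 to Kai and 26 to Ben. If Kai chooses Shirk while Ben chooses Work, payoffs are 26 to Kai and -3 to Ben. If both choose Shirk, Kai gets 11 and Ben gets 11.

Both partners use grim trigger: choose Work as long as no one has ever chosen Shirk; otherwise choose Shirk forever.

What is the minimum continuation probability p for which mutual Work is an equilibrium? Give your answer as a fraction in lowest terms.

11/15

Expected cooperation value is 15 + p·15 + p²·15 + … = 15/(1−p); deviation gives 26 + p·11/(1−p).
15 ≥ 26(1−p) + 11p ⇒ 15p ≥ 11 ⇒ p ≥ 11/15.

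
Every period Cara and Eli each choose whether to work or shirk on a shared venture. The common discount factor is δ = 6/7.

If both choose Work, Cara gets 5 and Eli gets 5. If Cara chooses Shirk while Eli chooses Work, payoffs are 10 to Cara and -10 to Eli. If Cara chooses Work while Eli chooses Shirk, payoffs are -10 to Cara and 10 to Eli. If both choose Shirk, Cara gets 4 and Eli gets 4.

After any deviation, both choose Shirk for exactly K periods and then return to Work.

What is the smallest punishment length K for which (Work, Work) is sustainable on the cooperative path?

12

Need Σ_{k=1}^{K} δ^k ≥ (10−5)/(5−4) = 5.0000 at δ = 6/7.
At K = 11 the sum is 4.8991 < 5.0000; at K = 12 it is 5.0564 ≥ 5.0000.
So the minimum punishment length is K = 12.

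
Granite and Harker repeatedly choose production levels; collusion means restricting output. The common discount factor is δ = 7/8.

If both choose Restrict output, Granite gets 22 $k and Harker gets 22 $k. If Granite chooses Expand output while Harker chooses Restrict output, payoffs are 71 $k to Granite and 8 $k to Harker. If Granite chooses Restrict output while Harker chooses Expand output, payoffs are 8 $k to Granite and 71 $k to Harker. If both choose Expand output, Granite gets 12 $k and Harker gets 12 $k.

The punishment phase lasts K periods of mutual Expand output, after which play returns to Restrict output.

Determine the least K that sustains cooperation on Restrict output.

Need Σ_{k=1}^{K} δ^k ≥ (71−22)/(22−12) = 4.9000 at δ = 7/8.
At K = 9 the sum is 4.8954 < 4.9000; at K = 10 it is 5.1585 ≥ 4.9000.
So the minimum punishment length is K = 10.

10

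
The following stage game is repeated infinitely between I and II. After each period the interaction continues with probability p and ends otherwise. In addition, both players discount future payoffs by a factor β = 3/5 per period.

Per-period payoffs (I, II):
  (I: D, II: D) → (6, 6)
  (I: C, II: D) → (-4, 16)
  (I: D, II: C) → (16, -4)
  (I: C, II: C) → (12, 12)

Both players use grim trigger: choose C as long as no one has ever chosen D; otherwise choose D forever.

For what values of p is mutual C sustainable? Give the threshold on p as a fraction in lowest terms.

2/3

With continuation probability p and discount β, the effective per-period discount factor is βp.
Grim-trigger IC: βp ≥ (16−12)/(16−6) = 2/5.
So p ≥ (2/5)/(3/5) = 2/3.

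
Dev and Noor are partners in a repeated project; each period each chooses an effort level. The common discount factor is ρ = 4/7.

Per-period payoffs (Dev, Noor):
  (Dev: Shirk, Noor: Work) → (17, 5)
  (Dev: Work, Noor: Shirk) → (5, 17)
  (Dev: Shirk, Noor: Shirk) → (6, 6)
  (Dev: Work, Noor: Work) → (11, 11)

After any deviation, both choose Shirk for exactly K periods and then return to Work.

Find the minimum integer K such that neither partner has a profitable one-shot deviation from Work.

No profitable deviation requires (11−6)(ρ+…+ρ^K) ≥ 17−11, i.e. ρ+…+ρ^K ≥ 6/5 ≈ 1.2000.
With ρ = 4/7, the partial sums are K=1: 0.5714, K=2: 0.8980, K=3: 1.0845, K=4: 1.1912, K=5: 1.2521.
K = 5 is the first length at which the sum reaches 1.2000.

5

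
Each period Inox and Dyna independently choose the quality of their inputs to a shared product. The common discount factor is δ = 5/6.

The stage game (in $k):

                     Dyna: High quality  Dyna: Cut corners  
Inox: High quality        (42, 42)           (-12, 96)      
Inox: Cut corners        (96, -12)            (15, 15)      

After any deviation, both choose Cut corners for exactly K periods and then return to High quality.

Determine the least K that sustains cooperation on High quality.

No profitable deviation requires (42−15)(δ+…+δ^K) ≥ 96−42, i.e. δ+…+δ^K ≥ 2 ≈ 2.0000.
With δ = 5/6, the partial sums are K=1: 0.8333, K=2: 1.5278, K=3: 2.1065.
K = 3 is the first length at which the sum reaches 2.0000.

3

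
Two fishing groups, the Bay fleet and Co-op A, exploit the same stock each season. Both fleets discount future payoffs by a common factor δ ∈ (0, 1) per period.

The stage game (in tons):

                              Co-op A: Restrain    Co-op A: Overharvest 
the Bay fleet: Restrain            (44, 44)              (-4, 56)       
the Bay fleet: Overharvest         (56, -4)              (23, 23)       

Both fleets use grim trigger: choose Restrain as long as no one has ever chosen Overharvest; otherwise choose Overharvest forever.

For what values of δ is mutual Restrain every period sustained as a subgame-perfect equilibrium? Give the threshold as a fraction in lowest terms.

4/11

Cooperation forever yields 44 each period: 44/(1−δ).
Deviating yields 56 once, then 23 forever: 56 + 23δ/(1−δ).
No profitable deviation requires 44/(1−δ) ≥ 56 + 23δ/(1−δ).
Multiplying by (1−δ): 44 ≥ 56(1−δ) + 23δ = 56 − 33δ.
So 33δ ≥ 12, i.e. δ ≥ 12/33 = 4/11.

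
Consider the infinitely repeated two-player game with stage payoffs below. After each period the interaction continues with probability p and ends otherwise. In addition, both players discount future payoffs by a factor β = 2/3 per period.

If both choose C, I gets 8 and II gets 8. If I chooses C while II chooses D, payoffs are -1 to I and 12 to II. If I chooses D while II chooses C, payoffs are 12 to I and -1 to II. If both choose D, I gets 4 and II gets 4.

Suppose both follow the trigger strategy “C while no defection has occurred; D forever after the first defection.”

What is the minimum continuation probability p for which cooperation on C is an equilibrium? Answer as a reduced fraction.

3/4

Expected continuation weight on next period's payoff is β·p = 2/3·p, which plays the role of the discount factor.
Cooperation requires 2/3·p ≥ (12−8)/(12−4) = 1/2, hence p ≥ 3/4.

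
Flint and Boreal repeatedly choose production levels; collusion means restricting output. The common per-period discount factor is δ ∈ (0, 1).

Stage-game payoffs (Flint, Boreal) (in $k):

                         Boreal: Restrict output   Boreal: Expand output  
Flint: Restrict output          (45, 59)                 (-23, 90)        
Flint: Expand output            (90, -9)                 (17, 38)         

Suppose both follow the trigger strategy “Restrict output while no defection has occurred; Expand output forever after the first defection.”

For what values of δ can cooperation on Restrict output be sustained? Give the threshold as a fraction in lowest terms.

Flint's threshold: (90−45)/(90−17) = 45/73.
Boreal's threshold: (90−59)/(90−38) = 31/52.
45/73 > 31/52, so Flint binds and δ* = 45/73.

45/73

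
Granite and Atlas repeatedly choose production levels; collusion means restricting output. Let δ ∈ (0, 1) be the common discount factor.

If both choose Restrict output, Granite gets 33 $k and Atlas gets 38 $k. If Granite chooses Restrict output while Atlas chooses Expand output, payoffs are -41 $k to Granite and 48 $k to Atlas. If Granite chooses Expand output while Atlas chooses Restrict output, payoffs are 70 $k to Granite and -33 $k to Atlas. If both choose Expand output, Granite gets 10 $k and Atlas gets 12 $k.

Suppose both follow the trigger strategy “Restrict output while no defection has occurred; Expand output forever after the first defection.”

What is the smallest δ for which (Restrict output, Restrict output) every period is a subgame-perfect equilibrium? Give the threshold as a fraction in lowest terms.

Granite: cooperation gives 33 each period; deviation gives 70 once then 10 forever.
  33/(1−δ) ≥ 70 + 10δ/(1−δ) ⇒ δ ≥ 37/60.
Atlas: cooperation gives 38 each period; deviation gives 48 once then 12 forever.
  δ ≥ 10/36 = 5/18.
Both must hold, so the binding constraint is Granite's: δ ≥ 37/60.

37/60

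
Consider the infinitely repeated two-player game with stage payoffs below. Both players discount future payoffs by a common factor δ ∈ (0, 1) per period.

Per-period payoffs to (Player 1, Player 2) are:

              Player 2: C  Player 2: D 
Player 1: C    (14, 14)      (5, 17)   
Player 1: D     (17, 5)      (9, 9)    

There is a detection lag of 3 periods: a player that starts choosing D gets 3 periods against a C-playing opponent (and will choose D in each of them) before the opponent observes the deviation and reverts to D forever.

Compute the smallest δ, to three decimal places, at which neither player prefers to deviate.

0.721

A deviator earns 17 for 3 periods, then 9 forever; cooperating earns 14 forever. Multiplying the IC by (1−δ):
14 ≥ 17(1−δ^3) + 9δ^3, so 8·δ^3 ≥ 3 and δ^3 ≥ 3/8.
δ ≥ (3/8)^(1/3) ≈ 0.721.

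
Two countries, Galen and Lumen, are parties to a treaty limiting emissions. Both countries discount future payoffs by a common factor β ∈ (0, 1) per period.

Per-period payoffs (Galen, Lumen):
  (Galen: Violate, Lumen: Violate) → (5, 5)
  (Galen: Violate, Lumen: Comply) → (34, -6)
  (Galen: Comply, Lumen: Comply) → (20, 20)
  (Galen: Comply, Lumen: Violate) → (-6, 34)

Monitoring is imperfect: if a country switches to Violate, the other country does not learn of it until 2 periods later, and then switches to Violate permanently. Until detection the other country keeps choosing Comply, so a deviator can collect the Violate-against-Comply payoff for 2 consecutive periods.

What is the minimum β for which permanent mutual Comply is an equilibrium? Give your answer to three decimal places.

0.695

Deviating for the 2 undetected periods gains 34−20 = 14 per period over cooperation, then loses 20−5 = 15 per period forever once punishment starts.
Gain: 14(1 + β + … + β^1); loss: 15·β^2/(1−β).
No profitable deviation ⇔ 14(1−β^2) ≤ 15·β^2, i.e. β^2 ≥ 14/(14+15) = 14/29.
Hence β ≥ (14/29)^(1/2) ≈ 0.695.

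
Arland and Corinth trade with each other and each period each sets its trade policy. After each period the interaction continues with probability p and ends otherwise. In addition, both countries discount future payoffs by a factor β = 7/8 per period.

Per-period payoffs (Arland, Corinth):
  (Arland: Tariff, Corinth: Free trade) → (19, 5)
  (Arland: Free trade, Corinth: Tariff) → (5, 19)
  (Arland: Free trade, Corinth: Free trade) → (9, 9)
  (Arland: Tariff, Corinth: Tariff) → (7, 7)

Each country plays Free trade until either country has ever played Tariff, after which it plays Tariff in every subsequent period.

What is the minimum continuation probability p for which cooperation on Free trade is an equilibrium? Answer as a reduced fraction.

20/21

With continuation probability p and discount β, the effective per-period discount factor is βp.
Grim-trigger IC: βp ≥ (19−9)/(19−7) = 5/6.
So p ≥ (5/6)/(7/8) = 20/21.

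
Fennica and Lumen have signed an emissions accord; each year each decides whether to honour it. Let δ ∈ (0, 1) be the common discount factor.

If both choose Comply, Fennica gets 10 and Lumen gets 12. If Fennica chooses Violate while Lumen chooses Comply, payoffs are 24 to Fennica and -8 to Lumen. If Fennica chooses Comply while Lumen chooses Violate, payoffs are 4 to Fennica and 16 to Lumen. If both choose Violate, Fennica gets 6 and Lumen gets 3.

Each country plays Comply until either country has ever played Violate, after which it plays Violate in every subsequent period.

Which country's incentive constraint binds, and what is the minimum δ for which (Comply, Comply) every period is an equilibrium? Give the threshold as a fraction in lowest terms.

Fennica; δ ≥ 7/9

Fennica: cooperation gives 10 each period; deviation gives 24 once then 6 forever.
  10/(1−δ) ≥ 24 + 6δ/(1−δ) ⇒ δ ≥ 14/18 = 7/9.
Lumen: cooperation gives 12 each period; deviation gives 16 once then 3 forever.
  δ ≥ 4/13.
Both must hold, so the binding constraint is Fennica's: δ ≥ 7/9.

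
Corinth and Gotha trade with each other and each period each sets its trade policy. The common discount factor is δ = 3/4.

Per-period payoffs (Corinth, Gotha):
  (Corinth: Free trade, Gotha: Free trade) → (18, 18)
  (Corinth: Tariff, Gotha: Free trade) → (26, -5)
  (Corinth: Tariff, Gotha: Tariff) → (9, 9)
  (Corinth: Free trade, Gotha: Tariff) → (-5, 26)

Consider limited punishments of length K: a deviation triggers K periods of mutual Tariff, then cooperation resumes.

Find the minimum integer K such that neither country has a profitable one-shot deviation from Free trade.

IC: δ(1−δ^K)/(1−δ) ≥ (26−18)/(18−9) = 8/9.
With δ = 3/4: need 1 − δ^K ≥ 8/9·(1−3/4)/(3/4), i.e. δ^K ≤ 0.7037.
Since (3/4)^1 = 0.7500 and (3/4)^2 = 0.5625, the smallest such K is 2.

2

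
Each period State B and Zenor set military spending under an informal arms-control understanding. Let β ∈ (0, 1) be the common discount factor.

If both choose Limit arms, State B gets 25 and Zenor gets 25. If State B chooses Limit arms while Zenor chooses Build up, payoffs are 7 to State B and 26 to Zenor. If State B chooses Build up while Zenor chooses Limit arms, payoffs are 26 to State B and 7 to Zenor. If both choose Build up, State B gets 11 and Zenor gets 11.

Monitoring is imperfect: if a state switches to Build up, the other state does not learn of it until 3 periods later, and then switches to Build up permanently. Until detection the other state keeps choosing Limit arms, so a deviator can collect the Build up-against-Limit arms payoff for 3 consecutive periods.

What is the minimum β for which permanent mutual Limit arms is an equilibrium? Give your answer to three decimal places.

The best deviation is to choose Build up for all 3 undetected periods, earning 26 each, then 11 forever once detected.
Deviation value: 26(1−β^3)/(1−β) + 11β^3/(1−β); cooperation value: 25/(1−β).
IC: 25 ≥ 26(1−β^3) + 11β^3 = 26 − 15β^3.
So β^3 ≥ 1/15, giving β ≥ (1/15)^(1/3) ≈ 0.405.

0.405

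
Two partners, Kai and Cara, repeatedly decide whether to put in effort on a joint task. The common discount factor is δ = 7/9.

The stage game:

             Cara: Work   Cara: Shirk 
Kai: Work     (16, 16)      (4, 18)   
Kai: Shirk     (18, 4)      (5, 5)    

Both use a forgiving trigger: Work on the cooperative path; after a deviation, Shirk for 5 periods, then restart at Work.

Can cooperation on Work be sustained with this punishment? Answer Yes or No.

Yes

Comparing payoff streams over the 6 periods until play realigns: cooperate → 16(1+δ+…+δ^5); deviate → 18 + 5(δ+…+δ^5).
Cooperation is sustained iff (16−5)(δ+…+δ^5) ≥ 18−16.
δ+…+δ^5 = 7/9·(1−(7/9)^5)/(1−7/9) = 2.5038, and (18−16)/(16−5) = 0.1818.
2.5038 ≥ 0.1818, so cooperation is sustainable.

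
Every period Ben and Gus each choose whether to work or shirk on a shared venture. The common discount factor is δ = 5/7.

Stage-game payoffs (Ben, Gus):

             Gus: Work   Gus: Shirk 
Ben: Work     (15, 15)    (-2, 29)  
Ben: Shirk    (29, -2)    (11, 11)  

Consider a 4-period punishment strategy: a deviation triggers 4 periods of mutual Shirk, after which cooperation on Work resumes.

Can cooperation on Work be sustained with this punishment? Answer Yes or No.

No

A one-shot deviation gives 29 now, then 11 for 4 periods, then back to 15.
Gain from deviating: (29−15) today; loss: (15−11) in each of the next 4 periods.
No-deviation condition: (15−11)(δ+…+δ^4) ≥ 29−15, i.e. δ+…+δ^4 ≥ 7/2.
At δ = 5/7: δ+…+δ^4 = 1.8492 < 3.5000.
So cooperation is not sustainable.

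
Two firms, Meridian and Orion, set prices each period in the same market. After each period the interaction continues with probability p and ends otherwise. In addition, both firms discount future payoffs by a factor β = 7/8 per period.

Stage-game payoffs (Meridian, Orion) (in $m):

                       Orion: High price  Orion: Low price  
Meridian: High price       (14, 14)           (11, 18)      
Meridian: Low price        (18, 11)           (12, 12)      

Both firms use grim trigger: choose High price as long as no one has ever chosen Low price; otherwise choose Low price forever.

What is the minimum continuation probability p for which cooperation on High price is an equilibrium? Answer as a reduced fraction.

16/21

Expected continuation weight on next period's payoff is β·p = 7/8·p, which plays the role of the discount factor.
Cooperation requires 7/8·p ≥ (18−14)/(18−12) = 2/3, hence p ≥ 16/21.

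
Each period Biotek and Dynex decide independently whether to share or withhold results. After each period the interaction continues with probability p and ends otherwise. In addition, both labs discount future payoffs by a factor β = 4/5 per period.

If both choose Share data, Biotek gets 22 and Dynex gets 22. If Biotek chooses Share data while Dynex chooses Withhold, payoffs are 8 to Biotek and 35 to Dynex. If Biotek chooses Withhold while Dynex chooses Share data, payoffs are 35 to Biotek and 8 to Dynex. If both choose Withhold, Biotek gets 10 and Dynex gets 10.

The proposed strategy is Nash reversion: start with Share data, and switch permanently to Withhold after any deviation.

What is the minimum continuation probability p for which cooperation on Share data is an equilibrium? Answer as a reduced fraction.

With continuation probability p and discount β, the effective per-period discount factor is βp.
Grim-trigger IC: βp ≥ (35−22)/(35−10) = 13/25.
So p ≥ (13/25)/(4/5) = 13/20.

13/20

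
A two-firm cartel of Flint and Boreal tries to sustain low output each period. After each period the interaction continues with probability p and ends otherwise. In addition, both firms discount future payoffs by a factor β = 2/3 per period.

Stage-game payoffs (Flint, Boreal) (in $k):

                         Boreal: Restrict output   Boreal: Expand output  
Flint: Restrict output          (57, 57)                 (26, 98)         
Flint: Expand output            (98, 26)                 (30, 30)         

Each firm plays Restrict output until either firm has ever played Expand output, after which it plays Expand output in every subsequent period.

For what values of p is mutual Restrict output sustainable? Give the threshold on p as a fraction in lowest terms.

Expected continuation weight on next period's payoff is β·p = 2/3·p, which plays the role of the discount factor.
Cooperation requires 2/3·p ≥ (98−57)/(98−30) = 41/68, hence p ≥ 123/136.

123/136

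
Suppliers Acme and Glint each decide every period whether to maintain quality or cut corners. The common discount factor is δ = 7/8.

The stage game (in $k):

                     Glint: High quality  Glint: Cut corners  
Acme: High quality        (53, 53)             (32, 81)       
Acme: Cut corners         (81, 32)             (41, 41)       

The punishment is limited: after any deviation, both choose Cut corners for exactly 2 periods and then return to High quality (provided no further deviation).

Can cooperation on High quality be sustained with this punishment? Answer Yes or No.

A one-shot deviation gives 81 now, then 41 for 2 periods, then back to 53.
Gain from deviating: (81−53) today; loss: (53−41) in each of the next 2 periods.
No-deviation condition: (53−41)(δ+…+δ^2) ≥ 81−53, i.e. δ+…+δ^2 ≥ 7/3.
At δ = 7/8: δ+…+δ^2 = 1.6406 < 2.3333.
So cooperation is not sustainable.

No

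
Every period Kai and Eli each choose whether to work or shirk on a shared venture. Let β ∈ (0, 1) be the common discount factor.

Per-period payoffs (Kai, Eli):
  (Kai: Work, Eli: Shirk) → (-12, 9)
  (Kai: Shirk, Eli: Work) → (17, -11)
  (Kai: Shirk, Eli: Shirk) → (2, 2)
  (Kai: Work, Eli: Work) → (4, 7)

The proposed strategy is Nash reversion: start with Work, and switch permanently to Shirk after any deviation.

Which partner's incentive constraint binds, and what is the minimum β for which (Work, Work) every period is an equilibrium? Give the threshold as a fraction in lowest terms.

Kai; β ≥ 13/15

For Kai: deviation gain 17−4 = 13, per-period punishment loss 4−2 = 2. IC gives β ≥ 13/15.
For Eli: gain 2, loss 5 per period, so β ≥ 2/7.
The tighter constraint is Kai's, so cooperation needs β ≥ 13/15.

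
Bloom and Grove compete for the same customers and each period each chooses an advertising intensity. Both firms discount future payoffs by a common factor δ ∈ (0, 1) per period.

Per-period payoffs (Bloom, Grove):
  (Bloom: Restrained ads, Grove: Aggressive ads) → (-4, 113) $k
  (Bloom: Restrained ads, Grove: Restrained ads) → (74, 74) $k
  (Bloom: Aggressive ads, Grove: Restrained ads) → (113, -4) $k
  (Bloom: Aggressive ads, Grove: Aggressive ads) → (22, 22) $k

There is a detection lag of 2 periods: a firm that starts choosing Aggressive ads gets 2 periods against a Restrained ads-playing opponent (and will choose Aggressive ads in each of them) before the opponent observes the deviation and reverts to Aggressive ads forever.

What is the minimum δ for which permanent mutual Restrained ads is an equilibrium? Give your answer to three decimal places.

Deviating for the 2 undetected periods gains 113−74 = 39 per period over cooperation, then loses 74−22 = 52 per period forever once punishment starts.
Gain: 39(1 + δ + … + δ^1); loss: 52·δ^2/(1−δ).
No profitable deviation ⇔ 39(1−δ^2) ≤ 52·δ^2, i.e. δ^2 ≥ 39/(39+52) = 3/7.
Hence δ ≥ (3/7)^(1/2) ≈ 0.655.

0.655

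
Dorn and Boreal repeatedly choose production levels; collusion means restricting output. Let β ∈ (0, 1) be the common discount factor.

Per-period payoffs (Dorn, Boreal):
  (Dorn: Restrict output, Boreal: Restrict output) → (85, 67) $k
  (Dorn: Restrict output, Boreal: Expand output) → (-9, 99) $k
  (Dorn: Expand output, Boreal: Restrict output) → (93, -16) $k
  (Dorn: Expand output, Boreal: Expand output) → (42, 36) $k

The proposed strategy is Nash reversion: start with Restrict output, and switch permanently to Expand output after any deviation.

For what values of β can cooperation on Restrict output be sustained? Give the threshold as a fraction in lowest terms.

32/63

For Dorn: deviation gain 93−85 = 8, per-period punishment loss 85−42 = 43. IC gives β ≥ 8/51.
For Boreal: gain 32, loss 31 per period, so β ≥ 32/63.
The tighter constraint is Boreal's, so cooperation needs β ≥ 32/63.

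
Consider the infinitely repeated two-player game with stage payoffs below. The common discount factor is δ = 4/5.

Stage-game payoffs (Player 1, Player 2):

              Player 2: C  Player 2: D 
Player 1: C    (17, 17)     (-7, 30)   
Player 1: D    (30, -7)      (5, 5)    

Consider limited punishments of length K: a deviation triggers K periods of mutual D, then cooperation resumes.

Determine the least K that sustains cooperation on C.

Need Σ_{k=1}^{K} δ^k ≥ (30−17)/(17−5) = 1.0833 at δ = 4/5.
At K = 1 the sum is 0.8000 < 1.0833; at K = 2 it is 1.4400 ≥ 1.0833.
So the minimum punishment length is K = 2.

2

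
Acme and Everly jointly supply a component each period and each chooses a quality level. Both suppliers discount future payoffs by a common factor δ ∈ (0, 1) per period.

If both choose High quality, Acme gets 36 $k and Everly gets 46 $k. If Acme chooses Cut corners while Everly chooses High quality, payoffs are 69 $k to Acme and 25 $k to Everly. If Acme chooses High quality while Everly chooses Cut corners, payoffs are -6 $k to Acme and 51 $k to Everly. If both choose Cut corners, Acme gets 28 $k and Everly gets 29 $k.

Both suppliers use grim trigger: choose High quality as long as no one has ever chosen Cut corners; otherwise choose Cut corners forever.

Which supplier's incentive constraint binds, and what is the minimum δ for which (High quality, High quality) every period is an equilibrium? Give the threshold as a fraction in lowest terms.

Acme: cooperation gives 36 each period; deviation gives 69 once then 28 forever.
  36/(1−δ) ≥ 69 + 28δ/(1−δ) ⇒ δ ≥ 33/41.
Everly: cooperation gives 46 each period; deviation gives 51 once then 29 forever.
  δ ≥ 5/22.
Both must hold, so the binding constraint is Acme's: δ ≥ 33/41.

Acme; δ ≥ 33/41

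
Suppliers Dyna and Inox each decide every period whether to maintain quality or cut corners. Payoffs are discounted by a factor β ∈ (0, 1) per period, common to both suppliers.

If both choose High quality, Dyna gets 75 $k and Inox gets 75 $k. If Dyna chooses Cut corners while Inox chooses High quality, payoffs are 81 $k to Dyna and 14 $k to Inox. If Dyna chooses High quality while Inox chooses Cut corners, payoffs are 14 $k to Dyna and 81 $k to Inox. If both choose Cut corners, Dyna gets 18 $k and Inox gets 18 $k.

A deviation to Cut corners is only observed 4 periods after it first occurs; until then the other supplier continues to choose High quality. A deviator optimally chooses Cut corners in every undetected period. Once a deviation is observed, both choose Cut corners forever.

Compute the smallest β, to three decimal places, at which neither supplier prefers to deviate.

0.556

The best deviation is to choose Cut corners for all 4 undetected periods, earning 81 each, then 18 forever once detected.
Deviation value: 81(1−β^4)/(1−β) + 18β^4/(1−β); cooperation value: 75/(1−β).
IC: 75 ≥ 81(1−β^4) + 18β^4 = 81 − 63β^4.
So β^4 ≥ 6/63 = 2/21, giving β ≥ (2/21)^(1/4) ≈ 0.556.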